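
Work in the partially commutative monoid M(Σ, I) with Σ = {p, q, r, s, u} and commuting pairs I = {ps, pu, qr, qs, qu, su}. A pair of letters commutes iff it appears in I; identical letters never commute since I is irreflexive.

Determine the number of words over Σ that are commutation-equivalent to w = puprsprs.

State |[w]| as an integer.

6

0(p) covers ∅
1(u) covers ∅
2(p) covers 0:p
3(r) covers 1:u, 2:p
4(s) covers 3:r
5(p) covers 3:r
6(r) covers 4:s, 5:p
7(s) covers 6:r
floor of heap: 0:p, 1:u
completions by unplaced set U, small U first (add the entries for U minus each lowest piece of U):
  |U|=1: {7}:1
  |U|=2: {6,7}:1
  |U|=3: {4,6,7}:1  {5,6,7}:1
  |U|=4: {4,5,6,7}:2
  |U|=5: {3,4,5,6,7}:2
  |U|=6: {1,3,4,5,6,7}:2  {2,3,4,5,6,7}:2
  start at 0(p): 4
  start at 1(u): 2
sum over floor = 6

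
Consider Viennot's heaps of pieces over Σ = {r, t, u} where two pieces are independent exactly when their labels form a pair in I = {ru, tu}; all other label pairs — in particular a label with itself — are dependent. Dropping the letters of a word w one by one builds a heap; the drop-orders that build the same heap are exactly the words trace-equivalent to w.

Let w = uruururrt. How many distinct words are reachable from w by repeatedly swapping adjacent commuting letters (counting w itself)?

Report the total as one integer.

#0=u has no predecessor
#1=r has no predecessor
#2=u depends on [0:u]
#3=u depends on [2:u]
#4=r depends on [1:r]
#5=u depends on [3:u]
#6=r depends on [4:r]
#7=r depends on [6:r]
#8=t depends on [7:r]
sources: [0:u, 1:r]
N(rest) = Σ N(rest − s) over sources s of rest; N(one piece) = 1:
  size 1 → [5]=1  [8]=1
  size 2 → [3,5]=1  [5,8]=2  [7,8]=1
  size 3 → [2,3,5]=1  [3,5,8]=3  [5,7,8]=3  [6,7,8]=1
  size 4 → [0,2,3,5]=1  [2,3,5,8]=4  [3,5,7,8]=6  [4,6,7,8]=1  [5,6,7,8]=4
  size 5 → [0,2,3,5,8]=5  [1,4,6,7,8]=1  [2,3,5,7,8]=10  [3,5,6,7,8]=10  [4,5,6,7,8]=5
  size 6 → [0,2,3,5,7,8]=15  [1,4,5,6,7,8]=6  [2,3,5,6,7,8]=20  [3,4,5,6,7,8]=15
  size 7 → [0,2,3,5,6,7,8]=35  [1,3,4,5,6,7,8]=21  [2,3,4,5,6,7,8]=35
  first=0(u) contributes 56
  first=1(r) contributes 70
|[w]| = 126

126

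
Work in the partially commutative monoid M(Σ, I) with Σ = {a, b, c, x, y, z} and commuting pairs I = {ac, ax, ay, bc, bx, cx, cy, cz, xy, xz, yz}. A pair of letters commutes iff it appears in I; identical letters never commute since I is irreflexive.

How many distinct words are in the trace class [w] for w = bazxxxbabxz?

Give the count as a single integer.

330

piece 0:b — minimal
piece 1:a rests on {0:b}
piece 2:z rests on {1:a}
piece 3:x — minimal
piece 4:x rests on {3:x}
piece 5:x rests on {4:x}
piece 6:b rests on {2:z}
piece 7:a rests on {6:b}
piece 8:b rests on {7:a}
piece 9:x rests on {5:x}
piece 10:z rests on {8:b}
minimal pieces: {0:b, 3:x}
ways to finish when only these pieces remain (= sum over removing one remaining piece with nothing left below it):
  1 left: {9}→1  {10}→1
  2 left: {5,9}→1  {8,10}→1  {9,10}→2
  3 left: {4,5,9}→1  {5,9,10}→3  {7,8,10}→1  {8,9,10}→3
  4 left: {3,4,5,9}→1  {4,5,9,10}→4  {5,8,9,10}→6  {6,7,8,10}→1  {7,8,9,10}→4
  5 left: {2,6,7,8,10}→1  {3,4,5,9,10}→5  {4,5,8,9,10}→10  {5,7,8,9,10}→10  {6,7,8,9,10}→5
  6 left: {1,2,6,7,8,10}→1  {2,6,7,8,9,10}→6  {3,4,5,8,9,10}→15  {4,5,7,8,9,10}→20  {5,6,7,8,9,10}→15
  7 left: {0,1,2,6,7,8,10}→1  {1,2,6,7,8,9,10}→7  {2,5,6,7,8,9,10}→21  {3,4,5,7,8,9,10}→35  {4,5,6,7,8,9,10}→35
  8 left: {0,1,2,6,7,8,9,10}→8  {1,2,5,6,7,8,9,10}→28  {2,4,5,6,7,8,9,10}→56  {3,4,5,6,7,8,9,10}→70
  9 left: {0,1,2,5,6,7,8,9,10}→36  {1,2,4,5,6,7,8,9,10}→84  {2,3,4,5,6,7,8,9,10}→126
  placing 0:b first → 210 extensions
  placing 3:x first → 120 extensions
total linear extensions = 330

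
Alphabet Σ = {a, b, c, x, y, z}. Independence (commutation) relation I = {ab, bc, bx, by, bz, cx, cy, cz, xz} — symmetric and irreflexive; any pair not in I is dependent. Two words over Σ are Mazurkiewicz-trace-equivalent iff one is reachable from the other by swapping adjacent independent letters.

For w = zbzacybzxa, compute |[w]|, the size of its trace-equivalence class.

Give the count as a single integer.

360

drop 0:z onto floor
drop 1:b onto floor
drop 2:z onto {0:z}
drop 3:a onto {2:z}
drop 4:c onto {3:a}
drop 5:y onto {3:a}
drop 6:b onto {1:b}
drop 7:z onto {5:y}
drop 8:x onto {5:y}
drop 9:a onto {4:c, 7:z, 8:x}
ground layer = {0:z, 1:b}
drop-orders for the pieces not yet dropped (sum over which currently-grounded one goes next):
  1 to go: {6} 1  {9} 1
  2 to go: {1,6} 1  {4,9} 1  {6,9} 2  {7,9} 1  {8,9} 1
  3 to go: {1,6,9} 3  {4,6,9} 3  {4,7,9} 2  {4,8,9} 2  {6,7,9} 3  {6,8,9} 3  {7,8,9} 2
  4 to go: {1,4,6,9} 6  {1,6,7,9} 6  {1,6,8,9} 6  {4,6,7,9} 8  {4,6,8,9} 8  {4,7,8,9} 6  {5,7,8,9} 2  {6,7,8,9} 8
  5 to go: {1,4,6,7,9} 20  {1,4,6,8,9} 20  {1,6,7,8,9} 20  {4,5,7,8,9} 8  {4,6,7,8,9} 30  {5,6,7,8,9} 10
  6 to go: {1,4,6,7,8,9} 90  {1,5,6,7,8,9} 30  {3,4,5,7,8,9} 8  {4,5,6,7,8,9} 48
  7 to go: {1,4,5,6,7,8,9} 168  {2,3,4,5,7,8,9} 8  {3,4,5,6,7,8,9} 56
  8 to go: {0,2,3,4,5,7,8,9} 8  {1,3,4,5,6,7,8,9} 224  {2,3,4,5,6,7,8,9} 64
  if 0:z drops first: 288 orders
  if 1:b drops first: 72 orders
heap linearizations: 360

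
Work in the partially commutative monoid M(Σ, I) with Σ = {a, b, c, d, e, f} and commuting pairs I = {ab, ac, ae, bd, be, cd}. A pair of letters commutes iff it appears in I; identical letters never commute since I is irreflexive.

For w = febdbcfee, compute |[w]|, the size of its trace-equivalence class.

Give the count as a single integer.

9

#0=f has no predecessor
#1=e depends on [0:f]
#2=b depends on [0:f]
#3=d depends on [1:e]
#4=b depends on [2:b]
#5=c depends on [1:e, 4:b]
#6=f depends on [3:d, 5:c]
#7=e depends on [6:f]
#8=e depends on [7:e]
sources: [0:f]
N(rest) = Σ N(rest − s) over sources s of rest; N(one piece) = 1:
  size 1 → [8]=1
  size 2 → [7,8]=1
  size 3 → [6,7,8]=1
  size 4 → [3,6,7,8]=1  [5,6,7,8]=1
  size 5 → [3,5,6,7,8]=2  [4,5,6,7,8]=1
  size 6 → [1,3,5,6,7,8]=2  [2,4,5,6,7,8]=1  [3,4,5,6,7,8]=3
  size 7 → [1,3,4,5,6,7,8]=5  [2,3,4,5,6,7,8]=4
  first=0(f) contributes 9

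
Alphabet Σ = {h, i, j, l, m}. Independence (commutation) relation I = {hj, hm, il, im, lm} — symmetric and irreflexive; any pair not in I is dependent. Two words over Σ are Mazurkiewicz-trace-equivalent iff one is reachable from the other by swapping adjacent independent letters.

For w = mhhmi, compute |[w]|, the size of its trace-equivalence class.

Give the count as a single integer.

piece 0:m — minimal
piece 1:h — minimal
piece 2:h rests on {1:h}
piece 3:m rests on {0:m}
piece 4:i rests on {2:h}
minimal pieces: {0:m, 1:h}
ways to finish when only these pieces remain (= sum over removing one remaining piece with nothing left below it):
  1 left: {3}→1  {4}→1
  2 left: {0,3}→1  {2,4}→1  {3,4}→2
  3 left: {0,3,4}→3  {1,2,4}→1  {2,3,4}→3
  placing 0:m first → 4 extensions
  placing 1:h first → 6 extensions
total linear extensions = 10

10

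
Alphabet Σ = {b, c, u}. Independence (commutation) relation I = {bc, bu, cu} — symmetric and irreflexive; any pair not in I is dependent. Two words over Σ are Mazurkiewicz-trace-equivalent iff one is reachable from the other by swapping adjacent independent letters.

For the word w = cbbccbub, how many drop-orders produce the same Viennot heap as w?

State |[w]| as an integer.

280

0(c) covers ∅
1(b) covers ∅
2(b) covers 1:b
3(c) covers 0:c
4(c) covers 3:c
5(b) covers 2:b
6(u) covers ∅
7(b) covers 5:b
floor of heap: 0:c, 1:b, 6:u
completions by unplaced set U, small U first (add the entries for U minus each lowest piece of U):
  |U|=1: {4}:1  {6}:1  {7}:1
  |U|=2: {3,4}:1  {4,6}:2  {4,7}:2  {5,7}:1  {6,7}:2
  |U|=3: {0,3,4}:1  {2,5,7}:1  {3,4,6}:3  {3,4,7}:3  {4,5,7}:3  {4,6,7}:6  {5,6,7}:3
  |U|=4: {0,3,4,6}:4  {0,3,4,7}:4  {1,2,5,7}:1  {2,4,5,7}:4  {2,5,6,7}:4  {3,4,5,7}:6  {3,4,6,7}:12  {4,5,6,7}:12
  |U|=5: {0,3,4,5,7}:10  {0,3,4,6,7}:20  {1,2,4,5,7}:5  {1,2,5,6,7}:5  {2,3,4,5,7}:10  {2,4,5,6,7}:20  {3,4,5,6,7}:30
  |U|=6: {0,2,3,4,5,7}:20  {0,3,4,5,6,7}:60  {1,2,3,4,5,7}:15  {1,2,4,5,6,7}:30  {2,3,4,5,6,7}:60
  start at 0(c): 105
  start at 1(b): 140
  start at 6(u): 35
sum over floor = 280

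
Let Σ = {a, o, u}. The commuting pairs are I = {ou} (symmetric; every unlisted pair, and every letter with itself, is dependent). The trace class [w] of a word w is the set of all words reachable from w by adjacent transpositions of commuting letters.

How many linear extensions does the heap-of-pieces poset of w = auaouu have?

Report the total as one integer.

3

piece 0:a — minimal
piece 1:u rests on {0:a}
piece 2:a rests on {1:u}
piece 3:o rests on {2:a}
piece 4:u rests on {2:a}
piece 5:u rests on {4:u}
minimal pieces: {0:a}
ways to finish when only these pieces remain (= sum over removing one remaining piece with nothing left below it):
  1 left: {3}→1  {5}→1
  2 left: {3,5}→2  {4,5}→1
  3 left: {3,4,5}→3
  4 left: {2,3,4,5}→3
  placing 0:a first → 3 extensions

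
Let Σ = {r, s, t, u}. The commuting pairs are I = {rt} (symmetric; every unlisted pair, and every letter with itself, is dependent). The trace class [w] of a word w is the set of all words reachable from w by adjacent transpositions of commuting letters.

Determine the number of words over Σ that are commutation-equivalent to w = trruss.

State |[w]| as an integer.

0(t) covers ∅
1(r) covers ∅
2(r) covers 1:r
3(u) covers 0:t, 2:r
4(s) covers 3:u
5(s) covers 4:s
floor of heap: 0:t, 1:r
completions by unplaced set U, small U first (add the entries for U minus each lowest piece of U):
  |U|=1: {5}:1
  |U|=2: {4,5}:1
  |U|=3: {3,4,5}:1
  |U|=4: {0,3,4,5}:1  {2,3,4,5}:1
  start at 0(t): 1
  start at 1(r): 2
sum over floor = 3

3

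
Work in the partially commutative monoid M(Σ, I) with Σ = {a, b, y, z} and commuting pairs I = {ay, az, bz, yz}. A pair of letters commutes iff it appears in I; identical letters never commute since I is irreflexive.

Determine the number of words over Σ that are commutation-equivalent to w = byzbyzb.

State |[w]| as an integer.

21

drop 0:b onto floor
drop 1:y onto {0:b}
drop 2:z onto floor
drop 3:b onto {1:y}
drop 4:y onto {3:b}
drop 5:z onto {2:z}
drop 6:b onto {4:y}
ground layer = {0:b, 2:z}
drop-orders for the pieces not yet dropped (sum over which currently-grounded one goes next):
  1 to go: {5} 1  {6} 1
  2 to go: {2,5} 1  {4,6} 1  {5,6} 2
  3 to go: {2,5,6} 3  {3,4,6} 1  {4,5,6} 3
  4 to go: {1,3,4,6} 1  {2,4,5,6} 6  {3,4,5,6} 4
  5 to go: {0,1,3,4,6} 1  {1,3,4,5,6} 5  {2,3,4,5,6} 10
  if 0:b drops first: 15 orders
  if 2:z drops first: 6 orders
heap linearizations: 21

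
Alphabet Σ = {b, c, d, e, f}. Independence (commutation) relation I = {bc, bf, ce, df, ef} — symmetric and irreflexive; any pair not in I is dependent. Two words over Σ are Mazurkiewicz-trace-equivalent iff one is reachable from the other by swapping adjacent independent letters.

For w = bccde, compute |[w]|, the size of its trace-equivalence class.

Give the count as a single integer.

3

#0=b has no predecessor
#1=c has no predecessor
#2=c depends on [1:c]
#3=d depends on [0:b, 2:c]
#4=e depends on [3:d]
sources: [0:b, 1:c]
N(rest) = Σ N(rest − s) over sources s of rest; N(one piece) = 1:
  size 1 → [4]=1
  size 2 → [3,4]=1
  size 3 → [0,3,4]=1  [2,3,4]=1
  first=0(b) contributes 1
  first=1(c) contributes 2
|[w]| = 3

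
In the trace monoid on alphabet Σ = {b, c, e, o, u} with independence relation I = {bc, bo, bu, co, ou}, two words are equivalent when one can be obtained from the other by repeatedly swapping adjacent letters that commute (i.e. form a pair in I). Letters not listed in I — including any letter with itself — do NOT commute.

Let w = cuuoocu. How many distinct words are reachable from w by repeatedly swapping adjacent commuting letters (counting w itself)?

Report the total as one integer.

21

piece 0:c — minimal
piece 1:u rests on {0:c}
piece 2:u rests on {1:u}
piece 3:o — minimal
piece 4:o rests on {3:o}
piece 5:c rests on {2:u}
piece 6:u rests on {5:c}
minimal pieces: {0:c, 3:o}
ways to finish when only these pieces remain (= sum over removing one remaining piece with nothing left below it):
  1 left: {4}→1  {6}→1
  2 left: {3,4}→1  {4,6}→2  {5,6}→1
  3 left: {2,5,6}→1  {3,4,6}→3  {4,5,6}→3
  4 left: {1,2,5,6}→1  {2,4,5,6}→4  {3,4,5,6}→6
  5 left: {0,1,2,5,6}→1  {1,2,4,5,6}→5  {2,3,4,5,6}→10
  placing 0:c first → 15 extensions
  placing 3:o first → 6 extensions
total linear extensions = 21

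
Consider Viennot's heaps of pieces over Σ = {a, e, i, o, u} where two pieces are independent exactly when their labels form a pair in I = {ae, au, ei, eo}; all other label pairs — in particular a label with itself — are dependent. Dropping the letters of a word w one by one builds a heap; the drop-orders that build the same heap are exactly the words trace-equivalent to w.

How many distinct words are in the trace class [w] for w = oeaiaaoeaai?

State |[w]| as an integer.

55

0(o) covers ∅
1(e) covers ∅
2(a) covers 0:o
3(i) covers 2:a
4(a) covers 3:i
5(a) covers 4:a
6(o) covers 5:a
7(e) covers 1:e
8(a) covers 6:o
9(a) covers 8:a
10(i) covers 9:a
floor of heap: 0:o, 1:e
completions by unplaced set U, small U first (add the entries for U minus each lowest piece of U):
  |U|=1: {7}:1  {10}:1
  |U|=2: {1,7}:1  {7,10}:2  {9,10}:1
  |U|=3: {1,7,10}:3  {7,9,10}:3  {8,9,10}:1
  |U|=4: {1,7,9,10}:6  {6,8,9,10}:1  {7,8,9,10}:4
  |U|=5: {1,7,8,9,10}:10  {5,6,8,9,10}:1  {6,7,8,9,10}:5
  |U|=6: {1,6,7,8,9,10}:15  {4,5,6,8,9,10}:1  {5,6,7,8,9,10}:6
  |U|=7: {1,5,6,7,8,9,10}:21  {3,4,5,6,8,9,10}:1  {4,5,6,7,8,9,10}:7
  |U|=8: {1,4,5,6,7,8,9,10}:28  {2,3,4,5,6,8,9,10}:1  {3,4,5,6,7,8,9,10}:8
  |U|=9: {0,2,3,4,5,6,8,9,10}:1  {1,3,4,5,6,7,8,9,10}:36  {2,3,4,5,6,7,8,9,10}:9
  start at 0(o): 45
  start at 1(e): 10
sum over floor = 55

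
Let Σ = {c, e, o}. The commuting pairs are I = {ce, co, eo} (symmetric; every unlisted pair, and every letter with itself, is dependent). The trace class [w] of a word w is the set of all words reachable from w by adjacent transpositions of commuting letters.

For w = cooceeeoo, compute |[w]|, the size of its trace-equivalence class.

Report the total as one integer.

1260

piece 0:c — minimal
piece 1:o — minimal
piece 2:o rests on {1:o}
piece 3:c rests on {0:c}
piece 4:e — minimal
piece 5:e rests on {4:e}
piece 6:e rests on {5:e}
piece 7:o rests on {2:o}
piece 8:o rests on {7:o}
minimal pieces: {0:c, 1:o, 4:e}
ways to finish when only these pieces remain (= sum over removing one remaining piece with nothing left below it):
  1 left: {3}→1  {6}→1  {8}→1
  2 left: {0,3}→1  {3,6}→2  {3,8}→2  {5,6}→1  {6,8}→2  {7,8}→1
  3 left: {0,3,6}→3  {0,3,8}→3  {2,7,8}→1  {3,5,6}→3  {3,6,8}→6  {3,7,8}→3  {4,5,6}→1  {5,6,8}→3  {6,7,8}→3
  4 left: {0,3,5,6}→6  {0,3,6,8}→12  {0,3,7,8}→6  {1,2,7,8}→1  {2,3,7,8}→4  {2,6,7,8}→4  {3,4,5,6}→4  {3,5,6,8}→12  {3,6,7,8}→12  {4,5,6,8}→4  {5,6,7,8}→6
  5 left: {0,2,3,7,8}→10  {0,3,4,5,6}→10  {0,3,5,6,8}→30  {0,3,6,7,8}→30  {1,2,3,7,8}→5  {1,2,6,7,8}→5  {2,3,6,7,8}→20  {2,5,6,7,8}→10  {3,4,5,6,8}→20  {3,5,6,7,8}→30  {4,5,6,7,8}→10
  6 left: {0,1,2,3,7,8}→15  {0,2,3,6,7,8}→60  {0,3,4,5,6,8}→60  {0,3,5,6,7,8}→90  {1,2,3,6,7,8}→30  {1,2,5,6,7,8}→15  {2,3,5,6,7,8}→60  {2,4,5,6,7,8}→20  {3,4,5,6,7,8}→60
  7 left: {0,1,2,3,6,7,8}→105  {0,2,3,5,6,7,8}→210  {0,3,4,5,6,7,8}→210  {1,2,3,5,6,7,8}→105  {1,2,4,5,6,7,8}→35  {2,3,4,5,6,7,8}→140
  placing 0:c first → 280 extensions
  placing 1:o first → 560 extensions
  placing 4:e first → 420 extensions
total linear extensions = 1260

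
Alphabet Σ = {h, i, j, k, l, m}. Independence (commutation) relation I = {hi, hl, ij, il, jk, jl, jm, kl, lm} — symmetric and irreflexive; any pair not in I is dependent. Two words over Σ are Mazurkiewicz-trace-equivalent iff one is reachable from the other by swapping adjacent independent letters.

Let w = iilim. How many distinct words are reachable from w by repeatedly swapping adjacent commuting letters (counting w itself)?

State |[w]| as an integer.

piece 0:i — minimal
piece 1:i rests on {0:i}
piece 2:l — minimal
piece 3:i rests on {1:i}
piece 4:m rests on {3:i}
minimal pieces: {0:i, 2:l}
ways to finish when only these pieces remain (= sum over removing one remaining piece with nothing left below it):
  1 left: {2}→1  {4}→1
  2 left: {2,4}→2  {3,4}→1
  3 left: {1,3,4}→1  {2,3,4}→3
  placing 0:i first → 4 extensions
  placing 2:l first → 1 extensions
total linear extensions = 5

5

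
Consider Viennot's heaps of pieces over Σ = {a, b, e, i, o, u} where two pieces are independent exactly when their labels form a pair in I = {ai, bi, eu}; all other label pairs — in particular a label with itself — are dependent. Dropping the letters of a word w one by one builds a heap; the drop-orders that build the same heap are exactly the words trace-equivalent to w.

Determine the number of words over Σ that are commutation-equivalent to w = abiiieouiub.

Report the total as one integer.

10

piece 0:a — minimal
piece 1:b rests on {0:a}
piece 2:i — minimal
piece 3:i rests on {2:i}
piece 4:i rests on {3:i}
piece 5:e rests on {1:b, 4:i}
piece 6:o rests on {5:e}
piece 7:u rests on {6:o}
piece 8:i rests on {7:u}
piece 9:u rests on {8:i}
piece 10:b rests on {9:u}
minimal pieces: {0:a, 2:i}
ways to finish when only these pieces remain (= sum over removing one remaining piece with nothing left below it):
  1 left: {10}→1
  2 left: {9,10}→1
  3 left: {8,9,10}→1
  4 left: {7,8,9,10}→1
  5 left: {6,7,8,9,10}→1
  6 left: {5,6,7,8,9,10}→1
  7 left: {1,5,6,7,8,9,10}→1  {4,5,6,7,8,9,10}→1
  8 left: {0,1,5,6,7,8,9,10}→1  {1,4,5,6,7,8,9,10}→2  {3,4,5,6,7,8,9,10}→1
  9 left: {0,1,4,5,6,7,8,9,10}→3  {1,3,4,5,6,7,8,9,10}→3  {2,3,4,5,6,7,8,9,10}→1
  placing 0:a first → 4 extensions
  placing 2:i first → 6 extensions
total linear extensions = 10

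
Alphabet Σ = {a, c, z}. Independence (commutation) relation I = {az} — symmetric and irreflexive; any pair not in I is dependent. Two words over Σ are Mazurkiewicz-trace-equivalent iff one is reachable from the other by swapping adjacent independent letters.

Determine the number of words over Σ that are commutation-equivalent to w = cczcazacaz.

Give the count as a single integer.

0(c) covers ∅
1(c) covers 0:c
2(z) covers 1:c
3(c) covers 2:z
4(a) covers 3:c
5(z) covers 3:c
6(a) covers 4:a
7(c) covers 5:z, 6:a
8(a) covers 7:c
9(z) covers 7:c
floor of heap: 0:c
completions by unplaced set U, small U first (add the entries for U minus each lowest piece of U):
  |U|=1: {8}:1  {9}:1
  |U|=2: {8,9}:2
  |U|=3: {7,8,9}:2
  |U|=4: {5,7,8,9}:2  {6,7,8,9}:2
  |U|=5: {4,6,7,8,9}:2  {5,6,7,8,9}:4
  |U|=6: {4,5,6,7,8,9}:6
  |U|=7: {3,4,5,6,7,8,9}:6
  |U|=8: {2,3,4,5,6,7,8,9}:6
  start at 0(c): 6

6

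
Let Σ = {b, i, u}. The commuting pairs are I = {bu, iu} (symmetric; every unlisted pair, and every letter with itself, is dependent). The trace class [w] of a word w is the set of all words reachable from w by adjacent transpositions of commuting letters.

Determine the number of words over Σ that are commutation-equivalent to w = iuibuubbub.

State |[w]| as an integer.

piece 0:i — minimal
piece 1:u — minimal
piece 2:i rests on {0:i}
piece 3:b rests on {2:i}
piece 4:u rests on {1:u}
piece 5:u rests on {4:u}
piece 6:b rests on {3:b}
piece 7:b rests on {6:b}
piece 8:u rests on {5:u}
piece 9:b rests on {7:b}
minimal pieces: {0:i, 1:u}
ways to finish when only these pieces remain (= sum over removing one remaining piece with nothing left below it):
  1 left: {8}→1  {9}→1
  2 left: {5,8}→1  {7,9}→1  {8,9}→2
  3 left: {4,5,8}→1  {5,8,9}→3  {6,7,9}→1  {7,8,9}→3
  4 left: {1,4,5,8}→1  {3,6,7,9}→1  {4,5,8,9}→4  {5,7,8,9}→6  {6,7,8,9}→4
  5 left: {1,4,5,8,9}→5  {2,3,6,7,9}→1  {3,6,7,8,9}→5  {4,5,7,8,9}→10  {5,6,7,8,9}→10
  6 left: {0,2,3,6,7,9}→1  {1,4,5,7,8,9}→15  {2,3,6,7,8,9}→6  {3,5,6,7,8,9}→15  {4,5,6,7,8,9}→20
  7 left: {0,2,3,6,7,8,9}→7  {1,4,5,6,7,8,9}→35  {2,3,5,6,7,8,9}→21  {3,4,5,6,7,8,9}→35
  8 left: {0,2,3,5,6,7,8,9}→28  {1,3,4,5,6,7,8,9}→70  {2,3,4,5,6,7,8,9}→56
  placing 0:i first → 126 extensions
  placing 1:u first → 84 extensions
total linear extensions = 210

210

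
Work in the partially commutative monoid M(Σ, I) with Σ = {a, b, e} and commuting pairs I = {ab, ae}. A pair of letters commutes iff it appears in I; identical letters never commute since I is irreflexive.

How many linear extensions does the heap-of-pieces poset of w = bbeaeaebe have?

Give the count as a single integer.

drop 0:b onto floor
drop 1:b onto {0:b}
drop 2:e onto {1:b}
drop 3:a onto floor
drop 4:e onto {2:e}
drop 5:a onto {3:a}
drop 6:e onto {4:e}
drop 7:b onto {6:e}
drop 8:e onto {7:b}
ground layer = {0:b, 3:a}
drop-orders for the pieces not yet dropped (sum over which currently-grounded one goes next):
  1 to go: {5} 1  {8} 1
  2 to go: {3,5} 1  {5,8} 2  {7,8} 1
  3 to go: {3,5,8} 3  {5,7,8} 3  {6,7,8} 1
  4 to go: {3,5,7,8} 6  {4,6,7,8} 1  {5,6,7,8} 4
  5 to go: {2,4,6,7,8} 1  {3,5,6,7,8} 10  {4,5,6,7,8} 5
  6 to go: {1,2,4,6,7,8} 1  {2,4,5,6,7,8} 6  {3,4,5,6,7,8} 15
  7 to go: {0,1,2,4,6,7,8} 1  {1,2,4,5,6,7,8} 7  {2,3,4,5,6,7,8} 21
  if 0:b drops first: 28 orders
  if 3:a drops first: 8 orders
heap linearizations: 36

36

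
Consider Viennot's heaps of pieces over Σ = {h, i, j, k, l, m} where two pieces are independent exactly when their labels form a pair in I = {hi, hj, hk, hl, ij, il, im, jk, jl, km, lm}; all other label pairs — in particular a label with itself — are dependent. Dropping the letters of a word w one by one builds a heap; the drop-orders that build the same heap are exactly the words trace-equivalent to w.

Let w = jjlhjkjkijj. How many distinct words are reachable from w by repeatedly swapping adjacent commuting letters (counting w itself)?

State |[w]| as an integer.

#0=j has no predecessor
#1=j depends on [0:j]
#2=l has no predecessor
#3=h has no predecessor
#4=j depends on [1:j]
#5=k depends on [2:l]
#6=j depends on [4:j]
#7=k depends on [5:k]
#8=i depends on [7:k]
#9=j depends on [6:j]
#10=j depends on [9:j]
sources: [0:j, 2:l, 3:h]
N(rest) = Σ N(rest − s) over sources s of rest; N(one piece) = 1:
  size 1 → [3]=1  [8]=1  [10]=1
  size 2 → [3,8]=2  [3,10]=2  [7,8]=1  [8,10]=2  [9,10]=1
  size 3 → [3,7,8]=3  [3,8,10]=6  [3,9,10]=3  [5,7,8]=1  [6,9,10]=1  [7,8,10]=3  [8,9,10]=3
  size 4 → [2,5,7,8]=1  [3,5,7,8]=4  [3,6,9,10]=4  [3,7,8,10]=12  [3,8,9,10]=12  [4,6,9,10]=1  [5,7,8,10]=4  [6,8,9,10]=4  [7,8,9,10]=6
  size 5 → [1,4,6,9,10]=1  [2,3,5,7,8]=5  [2,5,7,8,10]=5  [3,4,6,9,10]=5  [3,5,7,8,10]=20  [3,6,8,9,10]=20  [3,7,8,9,10]=30  [4,6,8,9,10]=5  [5,7,8,9,10]=10  [6,7,8,9,10]=10
  size 6 → [0,1,4,6,9,10]=1  [1,3,4,6,9,10]=6  [1,4,6,8,9,10]=6  [2,3,5,7,8,10]=30  [2,5,7,8,9,10]=15  [3,4,6,8,9,10]=30  [3,5,7,8,9,10]=60  [3,6,7,8,9,10]=60  [4,6,7,8,9,10]=15  [5,6,7,8,9,10]=20
  size 7 → [0,1,3,4,6,9,10]=7  [0,1,4,6,8,9,10]=7  [1,3,4,6,8,9,10]=42  [1,4,6,7,8,9,10]=21  [2,3,5,7,8,9,10]=105  [2,5,6,7,8,9,10]=35  [3,4,6,7,8,9,10]=105  [3,5,6,7,8,9,10]=140  [4,5,6,7,8,9,10]=35
  size 8 → [0,1,3,4,6,8,9,10]=56  [0,1,4,6,7,8,9,10]=28  [1,3,4,6,7,8,9,10]=168  [1,4,5,6,7,8,9,10]=56  [2,3,5,6,7,8,9,10]=280  [2,4,5,6,7,8,9,10]=70  [3,4,5,6,7,8,9,10]=280
  size 9 → [0,1,3,4,6,7,8,9,10]=252  [0,1,4,5,6,7,8,9,10]=84  [1,2,4,5,6,7,8,9,10]=126  [1,3,4,5,6,7,8,9,10]=504  [2,3,4,5,6,7,8,9,10]=630
  first=0(j) contributes 1260
  first=2(l) contributes 840
  first=3(h) contributes 210
|[w]| = 2310

2310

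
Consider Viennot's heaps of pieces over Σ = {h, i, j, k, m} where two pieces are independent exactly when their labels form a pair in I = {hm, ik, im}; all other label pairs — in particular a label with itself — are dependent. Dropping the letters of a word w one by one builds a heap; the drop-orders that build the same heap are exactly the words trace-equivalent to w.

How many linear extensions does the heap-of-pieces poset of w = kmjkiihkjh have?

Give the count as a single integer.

3

drop 0:k onto floor
drop 1:m onto {0:k}
drop 2:j onto {1:m}
drop 3:k onto {2:j}
drop 4:i onto {2:j}
drop 5:i onto {4:i}
drop 6:h onto {3:k, 5:i}
drop 7:k onto {6:h}
drop 8:j onto {7:k}
drop 9:h onto {8:j}
ground layer = {0:k}
drop-orders for the pieces not yet dropped (sum over which currently-grounded one goes next):
  1 to go: {9} 1
  2 to go: {8,9} 1
  3 to go: {7,8,9} 1
  4 to go: {6,7,8,9} 1
  5 to go: {3,6,7,8,9} 1  {5,6,7,8,9} 1
  6 to go: {3,5,6,7,8,9} 2  {4,5,6,7,8,9} 1
  7 to go: {3,4,5,6,7,8,9} 3
  8 to go: {2,3,4,5,6,7,8,9} 3
  if 0:k drops first: 3 orders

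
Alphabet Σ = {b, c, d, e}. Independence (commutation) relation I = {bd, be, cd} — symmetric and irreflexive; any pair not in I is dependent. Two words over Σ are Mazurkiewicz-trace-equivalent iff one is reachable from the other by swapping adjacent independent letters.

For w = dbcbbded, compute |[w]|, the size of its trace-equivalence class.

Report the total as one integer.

53

drop 0:d onto floor
drop 1:b onto floor
drop 2:c onto {1:b}
drop 3:b onto {2:c}
drop 4:b onto {3:b}
drop 5:d onto {0:d}
drop 6:e onto {2:c, 5:d}
drop 7:d onto {6:e}
ground layer = {0:d, 1:b}
drop-orders for the pieces not yet dropped (sum over which currently-grounded one goes next):
  1 to go: {4} 1  {7} 1
  2 to go: {3,4} 1  {4,7} 2  {6,7} 1
  3 to go: {3,4,7} 3  {4,6,7} 3  {5,6,7} 1
  4 to go: {0,5,6,7} 1  {3,4,6,7} 6  {4,5,6,7} 4
  5 to go: {0,4,5,6,7} 5  {2,3,4,6,7} 6  {3,4,5,6,7} 10
  6 to go: {0,3,4,5,6,7} 15  {1,2,3,4,6,7} 6  {2,3,4,5,6,7} 16
  if 0:d drops first: 22 orders
  if 1:b drops first: 31 orders
heap linearizations: 53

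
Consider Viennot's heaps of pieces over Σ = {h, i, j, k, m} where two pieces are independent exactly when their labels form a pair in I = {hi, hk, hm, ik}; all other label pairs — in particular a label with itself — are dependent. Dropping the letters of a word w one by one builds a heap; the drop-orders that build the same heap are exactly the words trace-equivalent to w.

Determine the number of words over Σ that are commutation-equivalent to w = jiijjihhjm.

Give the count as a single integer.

drop 0:j onto floor
drop 1:i onto {0:j}
drop 2:i onto {1:i}
drop 3:j onto {2:i}
drop 4:j onto {3:j}
drop 5:i onto {4:j}
drop 6:h onto {4:j}
drop 7:h onto {6:h}
drop 8:j onto {5:i, 7:h}
drop 9:m onto {8:j}
ground layer = {0:j}
drop-orders for the pieces not yet dropped (sum over which currently-grounded one goes next):
  1 to go: {9} 1
  2 to go: {8,9} 1
  3 to go: {5,8,9} 1  {7,8,9} 1
  4 to go: {5,7,8,9} 2  {6,7,8,9} 1
  5 to go: {5,6,7,8,9} 3
  6 to go: {4,5,6,7,8,9} 3
  7 to go: {3,4,5,6,7,8,9} 3
  8 to go: {2,3,4,5,6,7,8,9} 3
  if 0:j drops first: 3 orders

3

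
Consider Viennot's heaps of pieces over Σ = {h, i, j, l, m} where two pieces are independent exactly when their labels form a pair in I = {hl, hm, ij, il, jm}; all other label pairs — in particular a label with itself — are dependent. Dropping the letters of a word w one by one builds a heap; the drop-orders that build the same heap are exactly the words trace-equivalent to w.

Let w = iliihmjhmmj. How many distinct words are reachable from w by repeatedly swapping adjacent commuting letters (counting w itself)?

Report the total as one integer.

160

0(i) covers ∅
1(l) covers ∅
2(i) covers 0:i
3(i) covers 2:i
4(h) covers 3:i
5(m) covers 1:l, 3:i
6(j) covers 1:l, 4:h
7(h) covers 6:j
8(m) covers 5:m
9(m) covers 8:m
10(j) covers 7:h
floor of heap: 0:i, 1:l
completions by unplaced set U, small U first (add the entries for U minus each lowest piece of U):
  |U|=1: {9}:1  {10}:1
  |U|=2: {7,10}:1  {8,9}:1  {9,10}:2
  |U|=3: {5,8,9}:1  {6,7,10}:1  {7,9,10}:3  {8,9,10}:3
  |U|=4: {4,6,7,10}:1  {5,8,9,10}:4  {6,7,9,10}:4  {7,8,9,10}:6
  |U|=5: {4,6,7,9,10}:5  {5,7,8,9,10}:10  {6,7,8,9,10}:10
  |U|=6: {4,6,7,8,9,10}:15  {5,6,7,8,9,10}:20
  |U|=7: {1,5,6,7,8,9,10}:20  {4,5,6,7,8,9,10}:35
  |U|=8: {1,4,5,6,7,8,9,10}:55  {3,4,5,6,7,8,9,10}:35
  |U|=9: {1,3,4,5,6,7,8,9,10}:90  {2,3,4,5,6,7,8,9,10}:35
  start at 0(i): 125
  start at 1(l): 35
sum over floor = 160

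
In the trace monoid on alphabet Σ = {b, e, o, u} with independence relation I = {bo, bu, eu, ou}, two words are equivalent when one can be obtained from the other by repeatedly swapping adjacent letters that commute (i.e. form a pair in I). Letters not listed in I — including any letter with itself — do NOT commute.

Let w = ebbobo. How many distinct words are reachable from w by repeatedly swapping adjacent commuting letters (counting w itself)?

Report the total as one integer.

piece 0:e — minimal
piece 1:b rests on {0:e}
piece 2:b rests on {1:b}
piece 3:o rests on {0:e}
piece 4:b rests on {2:b}
piece 5:o rests on {3:o}
minimal pieces: {0:e}
ways to finish when only these pieces remain (= sum over removing one remaining piece with nothing left below it):
  1 left: {4}→1  {5}→1
  2 left: {2,4}→1  {3,5}→1  {4,5}→2
  3 left: {1,2,4}→1  {2,4,5}→3  {3,4,5}→3
  4 left: {1,2,4,5}→4  {2,3,4,5}→6
  placing 0:e first → 10 extensions

10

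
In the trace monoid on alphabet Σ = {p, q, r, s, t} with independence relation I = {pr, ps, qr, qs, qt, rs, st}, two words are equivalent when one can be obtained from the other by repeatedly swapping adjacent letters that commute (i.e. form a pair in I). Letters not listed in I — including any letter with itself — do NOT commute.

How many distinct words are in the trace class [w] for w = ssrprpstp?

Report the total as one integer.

504

#0=s has no predecessor
#1=s depends on [0:s]
#2=r has no predecessor
#3=p has no predecessor
#4=r depends on [2:r]
#5=p depends on [3:p]
#6=s depends on [1:s]
#7=t depends on [4:r, 5:p]
#8=p depends on [7:t]
sources: [0:s, 2:r, 3:p]
N(rest) = Σ N(rest − s) over sources s of rest; N(one piece) = 1:
  size 1 → [6]=1  [8]=1
  size 2 → [1,6]=1  [6,8]=2  [7,8]=1
  size 3 → [0,1,6]=1  [1,6,8]=3  [4,7,8]=1  [5,7,8]=1  [6,7,8]=3
  size 4 → [0,1,6,8]=4  [1,6,7,8]=6  [2,4,7,8]=1  [3,5,7,8]=1  [4,5,7,8]=2  [4,6,7,8]=4  [5,6,7,8]=4
  size 5 → [0,1,6,7,8]=10  [1,4,6,7,8]=10  [1,5,6,7,8]=10  [2,4,5,7,8]=3  [2,4,6,7,8]=5  [3,4,5,7,8]=3  [3,5,6,7,8]=5  [4,5,6,7,8]=10
  size 6 → [0,1,4,6,7,8]=20  [0,1,5,6,7,8]=20  [1,2,4,6,7,8]=15  [1,3,5,6,7,8]=15  [1,4,5,6,7,8]=30  [2,3,4,5,7,8]=6  [2,4,5,6,7,8]=18  [3,4,5,6,7,8]=18
  size 7 → [0,1,2,4,6,7,8]=35  [0,1,3,5,6,7,8]=35  [0,1,4,5,6,7,8]=70  [1,2,4,5,6,7,8]=63  [1,3,4,5,6,7,8]=63  [2,3,4,5,6,7,8]=42
  first=0(s) contributes 168
  first=2(r) contributes 168
  first=3(p) contributes 168
|[w]| = 504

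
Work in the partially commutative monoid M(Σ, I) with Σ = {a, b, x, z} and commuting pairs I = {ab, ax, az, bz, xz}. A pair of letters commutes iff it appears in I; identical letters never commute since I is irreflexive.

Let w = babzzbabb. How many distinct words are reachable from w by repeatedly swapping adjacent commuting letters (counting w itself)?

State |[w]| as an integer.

756

#0=b has no predecessor
#1=a has no predecessor
#2=b depends on [0:b]
#3=z has no predecessor
#4=z depends on [3:z]
#5=b depends on [2:b]
#6=a depends on [1:a]
#7=b depends on [5:b]
#8=b depends on [7:b]
sources: [0:b, 1:a, 3:z]
N(rest) = Σ N(rest − s) over sources s of rest; N(one piece) = 1:
  size 1 → [4]=1  [6]=1  [8]=1
  size 2 → [1,6]=1  [3,4]=1  [4,6]=2  [4,8]=2  [6,8]=2  [7,8]=1
  size 3 → [1,4,6]=3  [1,6,8]=3  [3,4,6]=3  [3,4,8]=3  [4,6,8]=6  [4,7,8]=3  [5,7,8]=1  [6,7,8]=3
  size 4 → [1,3,4,6]=6  [1,4,6,8]=12  [1,6,7,8]=6  [2,5,7,8]=1  [3,4,6,8]=12  [3,4,7,8]=6  [4,5,7,8]=4  [4,6,7,8]=12  [5,6,7,8]=4
  size 5 → [0,2,5,7,8]=1  [1,3,4,6,8]=30  [1,4,6,7,8]=30  [1,5,6,7,8]=10  [2,4,5,7,8]=5  [2,5,6,7,8]=5  [3,4,5,7,8]=10  [3,4,6,7,8]=30  [4,5,6,7,8]=20
  size 6 → [0,2,4,5,7,8]=6  [0,2,5,6,7,8]=6  [1,2,5,6,7,8]=15  [1,3,4,6,7,8]=90  [1,4,5,6,7,8]=60  [2,3,4,5,7,8]=15  [2,4,5,6,7,8]=30  [3,4,5,6,7,8]=60
  size 7 → [0,1,2,5,6,7,8]=21  [0,2,3,4,5,7,8]=21  [0,2,4,5,6,7,8]=42  [1,2,4,5,6,7,8]=105  [1,3,4,5,6,7,8]=210  [2,3,4,5,6,7,8]=105
  first=0(b) contributes 420
  first=1(a) contributes 168
  first=3(z) contributes 168
|[w]| = 756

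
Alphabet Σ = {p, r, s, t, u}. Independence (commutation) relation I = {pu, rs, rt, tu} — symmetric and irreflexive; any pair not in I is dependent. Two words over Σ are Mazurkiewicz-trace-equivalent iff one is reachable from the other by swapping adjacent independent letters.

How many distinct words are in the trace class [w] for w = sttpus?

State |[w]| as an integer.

piece 0:s — minimal
piece 1:t rests on {0:s}
piece 2:t rests on {1:t}
piece 3:p rests on {2:t}
piece 4:u rests on {0:s}
piece 5:s rests on {3:p, 4:u}
minimal pieces: {0:s}
ways to finish when only these pieces remain (= sum over removing one remaining piece with nothing left below it):
  1 left: {5}→1
  2 left: {3,5}→1  {4,5}→1
  3 left: {2,3,5}→1  {3,4,5}→2
  4 left: {1,2,3,5}→1  {2,3,4,5}→3
  placing 0:s first → 4 extensions

4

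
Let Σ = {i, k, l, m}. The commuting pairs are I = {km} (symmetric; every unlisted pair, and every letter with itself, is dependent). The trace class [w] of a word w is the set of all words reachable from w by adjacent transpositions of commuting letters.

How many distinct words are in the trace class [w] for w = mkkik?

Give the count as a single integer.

3

0(m) covers ∅
1(k) covers ∅
2(k) covers 1:k
3(i) covers 0:m, 2:k
4(k) covers 3:i
floor of heap: 0:m, 1:k
completions by unplaced set U, small U first (add the entries for U minus each lowest piece of U):
  |U|=1: {4}:1
  |U|=2: {3,4}:1
  |U|=3: {0,3,4}:1  {2,3,4}:1
  start at 0(m): 1
  start at 1(k): 2
sum over floor = 3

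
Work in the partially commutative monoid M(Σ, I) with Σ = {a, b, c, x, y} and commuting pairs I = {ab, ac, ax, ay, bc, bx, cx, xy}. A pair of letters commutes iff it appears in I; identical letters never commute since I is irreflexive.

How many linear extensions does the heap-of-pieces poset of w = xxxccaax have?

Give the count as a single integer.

piece 0:x — minimal
piece 1:x rests on {0:x}
piece 2:x rests on {1:x}
piece 3:c — minimal
piece 4:c rests on {3:c}
piece 5:a — minimal
piece 6:a rests on {5:a}
piece 7:x rests on {2:x}
minimal pieces: {0:x, 3:c, 5:a}
ways to finish when only these pieces remain (= sum over removing one remaining piece with nothing left below it):
  1 left: {4}→1  {6}→1  {7}→1
  2 left: {2,7}→1  {3,4}→1  {4,6}→2  {4,7}→2  {5,6}→1  {6,7}→2
  3 left: {1,2,7}→1  {2,4,7}→3  {2,6,7}→3  {3,4,6}→3  {3,4,7}→3  {4,5,6}→3  {4,6,7}→6  {5,6,7}→3
  4 left: {0,1,2,7}→1  {1,2,4,7}→4  {1,2,6,7}→4  {2,3,4,7}→6  {2,4,6,7}→12  {2,5,6,7}→6  {3,4,5,6}→6  {3,4,6,7}→12  {4,5,6,7}→12
  5 left: {0,1,2,4,7}→5  {0,1,2,6,7}→5  {1,2,3,4,7}→10  {1,2,4,6,7}→20  {1,2,5,6,7}→10  {2,3,4,6,7}→30  {2,4,5,6,7}→30  {3,4,5,6,7}→30
  6 left: {0,1,2,3,4,7}→15  {0,1,2,4,6,7}→30  {0,1,2,5,6,7}→15  {1,2,3,4,6,7}→60  {1,2,4,5,6,7}→60  {2,3,4,5,6,7}→90
  placing 0:x first → 210 extensions
  placing 3:c first → 105 extensions
  placing 5:a first → 105 extensions
total linear extensions = 420

420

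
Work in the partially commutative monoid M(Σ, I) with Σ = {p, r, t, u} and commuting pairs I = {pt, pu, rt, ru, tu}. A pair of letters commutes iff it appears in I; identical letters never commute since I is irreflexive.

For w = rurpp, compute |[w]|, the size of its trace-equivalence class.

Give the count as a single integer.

0(r) covers ∅
1(u) covers ∅
2(r) covers 0:r
3(p) covers 2:r
4(p) covers 3:p
floor of heap: 0:r, 1:u
completions by unplaced set U, small U first (add the entries for U minus each lowest piece of U):
  |U|=1: {1}:1  {4}:1
  |U|=2: {1,4}:2  {3,4}:1
  |U|=3: {1,3,4}:3  {2,3,4}:1
  start at 0(r): 4
  start at 1(u): 1
sum over floor = 5

5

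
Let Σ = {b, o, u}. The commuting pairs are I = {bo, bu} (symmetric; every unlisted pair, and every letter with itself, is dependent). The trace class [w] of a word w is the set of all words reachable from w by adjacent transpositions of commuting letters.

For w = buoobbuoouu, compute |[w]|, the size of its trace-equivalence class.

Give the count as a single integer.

165

#0=b has no predecessor
#1=u has no predecessor
#2=o depends on [1:u]
#3=o depends on [2:o]
#4=b depends on [0:b]
#5=b depends on [4:b]
#6=u depends on [3:o]
#7=o depends on [6:u]
#8=o depends on [7:o]
#9=u depends on [8:o]
#10=u depends on [9:u]
sources: [0:b, 1:u]
N(rest) = Σ N(rest − s) over sources s of rest; N(one piece) = 1:
  size 1 → [5]=1  [10]=1
  size 2 → [4,5]=1  [5,10]=2  [9,10]=1
  size 3 → [0,4,5]=1  [4,5,10]=3  [5,9,10]=3  [8,9,10]=1
  size 4 → [0,4,5,10]=4  [4,5,9,10]=6  [5,8,9,10]=4  [7,8,9,10]=1
  size 5 → [0,4,5,9,10]=10  [4,5,8,9,10]=10  [5,7,8,9,10]=5  [6,7,8,9,10]=1
  size 6 → [0,4,5,8,9,10]=20  [3,6,7,8,9,10]=1  [4,5,7,8,9,10]=15  [5,6,7,8,9,10]=6
  size 7 → [0,4,5,7,8,9,10]=35  [2,3,6,7,8,9,10]=1  [3,5,6,7,8,9,10]=7  [4,5,6,7,8,9,10]=21
  size 8 → [0,4,5,6,7,8,9,10]=56  [1,2,3,6,7,8,9,10]=1  [2,3,5,6,7,8,9,10]=8  [3,4,5,6,7,8,9,10]=28
  size 9 → [0,3,4,5,6,7,8,9,10]=84  [1,2,3,5,6,7,8,9,10]=9  [2,3,4,5,6,7,8,9,10]=36
  first=0(b) contributes 45
  first=1(u) contributes 120
|[w]| = 165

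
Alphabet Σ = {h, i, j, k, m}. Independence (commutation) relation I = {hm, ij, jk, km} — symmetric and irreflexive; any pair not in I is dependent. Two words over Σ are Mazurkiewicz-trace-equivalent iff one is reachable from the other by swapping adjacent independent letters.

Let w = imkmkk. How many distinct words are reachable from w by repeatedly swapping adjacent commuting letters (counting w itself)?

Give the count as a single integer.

drop 0:i onto floor
drop 1:m onto {0:i}
drop 2:k onto {0:i}
drop 3:m onto {1:m}
drop 4:k onto {2:k}
drop 5:k onto {4:k}
ground layer = {0:i}
drop-orders for the pieces not yet dropped (sum over which currently-grounded one goes next):
  1 to go: {3} 1  {5} 1
  2 to go: {1,3} 1  {3,5} 2  {4,5} 1
  3 to go: {1,3,5} 3  {2,4,5} 1  {3,4,5} 3
  4 to go: {1,3,4,5} 6  {2,3,4,5} 4
  if 0:i drops first: 10 orders

10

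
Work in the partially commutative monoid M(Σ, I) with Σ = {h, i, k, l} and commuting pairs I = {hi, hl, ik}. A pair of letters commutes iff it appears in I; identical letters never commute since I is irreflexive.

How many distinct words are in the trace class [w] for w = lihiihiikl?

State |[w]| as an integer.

drop 0:l onto floor
drop 1:i onto {0:l}
drop 2:h onto floor
drop 3:i onto {1:i}
drop 4:i onto {3:i}
drop 5:h onto {2:h}
drop 6:i onto {4:i}
drop 7:i onto {6:i}
drop 8:k onto {0:l, 5:h}
drop 9:l onto {7:i, 8:k}
ground layer = {0:l, 2:h}
drop-orders for the pieces not yet dropped (sum over which currently-grounded one goes next):
  1 to go: {9} 1
  2 to go: {7,9} 1  {8,9} 1
  3 to go: {5,8,9} 1  {6,7,9} 1  {7,8,9} 2
  4 to go: {2,5,8,9} 1  {4,6,7,9} 1  {5,7,8,9} 3  {6,7,8,9} 3
  5 to go: {2,5,7,8,9} 4  {3,4,6,7,9} 1  {4,6,7,8,9} 4  {5,6,7,8,9} 6
  6 to go: {1,3,4,6,7,9} 1  {2,5,6,7,8,9} 10  {3,4,6,7,8,9} 5  {4,5,6,7,8,9} 10
  7 to go: {1,3,4,6,7,8,9} 6  {2,4,5,6,7,8,9} 20  {3,4,5,6,7,8,9} 15
  8 to go: {0,1,3,4,6,7,8,9} 6  {1,3,4,5,6,7,8,9} 21  {2,3,4,5,6,7,8,9} 35
  if 0:l drops first: 56 orders
  if 2:h drops first: 27 orders
heap linearizations: 83

83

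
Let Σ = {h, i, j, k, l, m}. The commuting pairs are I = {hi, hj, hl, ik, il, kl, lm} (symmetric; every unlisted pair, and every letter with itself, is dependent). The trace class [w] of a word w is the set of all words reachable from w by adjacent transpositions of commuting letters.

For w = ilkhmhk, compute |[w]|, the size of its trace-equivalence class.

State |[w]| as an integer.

drop 0:i onto floor
drop 1:l onto floor
drop 2:k onto floor
drop 3:h onto {2:k}
drop 4:m onto {0:i, 3:h}
drop 5:h onto {4:m}
drop 6:k onto {5:h}
ground layer = {0:i, 1:l, 2:k}
drop-orders for the pieces not yet dropped (sum over which currently-grounded one goes next):
  1 to go: {1} 1  {6} 1
  2 to go: {1,6} 2  {5,6} 1
  3 to go: {1,5,6} 3  {4,5,6} 1
  4 to go: {0,4,5,6} 1  {1,4,5,6} 4  {3,4,5,6} 1
  5 to go: {0,1,4,5,6} 5  {0,3,4,5,6} 2  {1,3,4,5,6} 5  {2,3,4,5,6} 1
  if 0:i drops first: 6 orders
  if 1:l drops first: 3 orders
  if 2:k drops first: 12 orders
heap linearizations: 21

21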